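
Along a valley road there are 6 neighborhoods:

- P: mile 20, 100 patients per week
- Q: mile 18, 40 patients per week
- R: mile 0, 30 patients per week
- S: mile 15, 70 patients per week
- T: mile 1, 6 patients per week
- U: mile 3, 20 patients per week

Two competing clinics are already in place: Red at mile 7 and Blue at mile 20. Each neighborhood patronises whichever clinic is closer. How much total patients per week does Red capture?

56

The indifferent point is the midpoint (7+20)/2 = 13.5; neighborhoods left of it (closer to Red at 7) go to Red, those right go to Blue.
  R at 0 (w=30) → Red
  T at 1 (w=6) → Red
  U at 3 (w=20) → Red
  S at 15 (w=70) → Blue
  Q at 18 (w=40) → Blue
  P at 20 (w=100) → Blue
Red captures 56; Blue captures 210.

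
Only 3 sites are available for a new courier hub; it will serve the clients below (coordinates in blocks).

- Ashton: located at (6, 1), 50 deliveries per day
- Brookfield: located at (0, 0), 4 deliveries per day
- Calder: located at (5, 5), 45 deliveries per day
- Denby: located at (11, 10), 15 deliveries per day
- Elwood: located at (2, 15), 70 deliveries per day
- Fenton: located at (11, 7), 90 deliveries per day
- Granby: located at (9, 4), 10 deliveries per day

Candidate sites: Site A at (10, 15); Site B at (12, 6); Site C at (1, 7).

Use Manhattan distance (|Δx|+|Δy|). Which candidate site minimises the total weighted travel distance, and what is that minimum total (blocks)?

Site B, total 2617 blocks

Total weighted distance at each candidate:
  Site A (10, 15): total = 3255
  Site B (12, 6): total = 2617
  Site C (1, 7): total = 2687
Minimum is at Site B with total 2617 blocks.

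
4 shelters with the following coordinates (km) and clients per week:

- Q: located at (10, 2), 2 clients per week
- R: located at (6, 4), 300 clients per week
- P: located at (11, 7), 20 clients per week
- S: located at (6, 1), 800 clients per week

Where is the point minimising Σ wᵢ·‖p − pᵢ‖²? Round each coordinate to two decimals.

The minimiser of Σwᵢ‖p−pᵢ‖² is the weighted centroid p* = (Σwᵢpᵢ)/(Σwᵢ).
Σwᵢ = 1122.
Σwᵢxᵢ = 2·10 + 300·6 + 20·11 + 800·6 = 6840.
Σwᵢyᵢ = 2·2 + 300·4 + 20·7 + 800·1 = 2144.
x* = 6840/1122 = 6.10, y* = 2144/1122 = 1.91.

(6.10, 1.91)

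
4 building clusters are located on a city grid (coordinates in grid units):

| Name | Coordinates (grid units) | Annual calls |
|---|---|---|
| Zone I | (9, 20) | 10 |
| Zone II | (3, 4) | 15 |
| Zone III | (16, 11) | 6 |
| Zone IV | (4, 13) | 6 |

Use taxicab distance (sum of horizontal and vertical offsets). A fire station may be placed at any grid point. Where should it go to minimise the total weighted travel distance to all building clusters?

(4, 11)

Manhattan distance separates: Σwᵢ(|x−xᵢ|+|y−yᵢ|) = Σwᵢ|x−xᵢ| + Σwᵢ|y−yᵢ|, so x and y are optimised independently as 1-D weighted medians.
Total weight W = 37; half = 18.5.
x-coordinate, sorted with cumulative weight:
  x=3 (Zone II, w=15) cum 15
  x=4 (Zone IV, w=6) cum 21  ← median
  x=9 (Zone I, w=10) cum 31
  x=16 (Zone III, w=6) cum 37
⇒ x* = 4
y-coordinate, sorted with cumulative weight:
  y=4 (Zone II, w=15) cum 15
  y=11 (Zone III, w=6) cum 21  ← median
  y=13 (Zone IV, w=6) cum 27
  y=20 (Zone I, w=10) cum 37
⇒ y* = 11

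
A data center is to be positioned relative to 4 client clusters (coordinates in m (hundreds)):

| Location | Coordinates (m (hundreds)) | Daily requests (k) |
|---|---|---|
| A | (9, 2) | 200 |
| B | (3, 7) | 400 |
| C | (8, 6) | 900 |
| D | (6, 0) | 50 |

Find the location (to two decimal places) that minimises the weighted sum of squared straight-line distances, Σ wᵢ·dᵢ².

The minimiser of Σwᵢ‖p−pᵢ‖² is the weighted centroid p* = (Σwᵢpᵢ)/(Σwᵢ).
Σwᵢ = 1550.
Σwᵢxᵢ = 200·9 + 400·3 + 900·8 + 50·6 = 10500.
Σwᵢyᵢ = 200·2 + 400·7 + 900·6 + 50·0 = 8600.
x* = 10500/1550 = 6.77, y* = 8600/1550 = 5.55.

(6.77, 5.55)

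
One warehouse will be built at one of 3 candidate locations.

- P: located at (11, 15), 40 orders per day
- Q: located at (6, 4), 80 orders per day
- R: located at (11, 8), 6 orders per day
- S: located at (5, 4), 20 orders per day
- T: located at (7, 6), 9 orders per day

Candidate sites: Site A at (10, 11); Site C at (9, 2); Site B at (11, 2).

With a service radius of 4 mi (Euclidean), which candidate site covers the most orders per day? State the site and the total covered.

Coverage radius r = 4 mi; a point is covered iff (Δx)²+(Δy)² ≤ 4² = 16.
  Site A (10, 11): covers {R} → 6
  Site C (9, 2): covers {Q} → 80
  Site B (11, 2): covers {none} → 0
Maximum coverage at Site C: 80 orders per day.

Site C, covering 80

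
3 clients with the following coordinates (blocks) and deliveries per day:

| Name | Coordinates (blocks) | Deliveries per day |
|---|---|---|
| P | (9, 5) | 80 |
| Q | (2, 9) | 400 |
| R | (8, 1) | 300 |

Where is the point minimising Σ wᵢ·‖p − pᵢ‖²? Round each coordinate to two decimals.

The minimiser of Σwᵢ‖p−pᵢ‖² is the weighted centroid p* = (Σwᵢpᵢ)/(Σwᵢ).
Σwᵢ = 780.
Σwᵢxᵢ = 80·9 + 400·2 + 300·8 = 3920.
Σwᵢyᵢ = 80·5 + 400·9 + 300·1 = 4300.
x* = 3920/780 = 5.03, y* = 4300/780 = 5.51.

(5.03, 5.51)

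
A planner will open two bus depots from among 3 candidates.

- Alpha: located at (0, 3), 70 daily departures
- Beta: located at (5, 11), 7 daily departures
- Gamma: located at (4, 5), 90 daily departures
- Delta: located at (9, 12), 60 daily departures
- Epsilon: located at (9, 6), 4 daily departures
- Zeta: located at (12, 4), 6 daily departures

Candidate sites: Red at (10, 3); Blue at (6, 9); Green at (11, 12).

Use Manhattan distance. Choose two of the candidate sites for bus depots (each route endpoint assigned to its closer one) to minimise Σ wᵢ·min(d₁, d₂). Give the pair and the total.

Evaluate every pair (each demand assigned to the nearer of the two):
  {Blue, Green}: total = 1599
  {Red, Green}: total = 1623
  {Red, Blue}: total = 1655
Best pair: {Blue, Green} with total 1599.

{Blue, Green}, total 1599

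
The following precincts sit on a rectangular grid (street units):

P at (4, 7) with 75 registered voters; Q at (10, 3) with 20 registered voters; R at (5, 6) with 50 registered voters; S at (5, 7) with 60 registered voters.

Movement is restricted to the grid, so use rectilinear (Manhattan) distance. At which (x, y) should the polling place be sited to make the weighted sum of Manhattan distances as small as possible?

Manhattan distance separates: Σwᵢ(|x−xᵢ|+|y−yᵢ|) = Σwᵢ|x−xᵢ| + Σwᵢ|y−yᵢ|, so x and y are optimised independently as 1-D weighted medians.
Total weight W = 205; half = 102.5.
x-coordinate, sorted with cumulative weight:
  x=4 (P, w=75) cum 75
  x=5 (R, w=50) cum 125  ← median
  x=5 (S, w=60) cum 185
  x=10 (Q, w=20) cum 205
⇒ x* = 5
y-coordinate, sorted with cumulative weight:
  y=3 (Q, w=20) cum 20
  y=6 (R, w=50) cum 70
  y=7 (P, w=75) cum 145  ← median
  y=7 (S, w=60) cum 205
⇒ y* = 7

(5, 7)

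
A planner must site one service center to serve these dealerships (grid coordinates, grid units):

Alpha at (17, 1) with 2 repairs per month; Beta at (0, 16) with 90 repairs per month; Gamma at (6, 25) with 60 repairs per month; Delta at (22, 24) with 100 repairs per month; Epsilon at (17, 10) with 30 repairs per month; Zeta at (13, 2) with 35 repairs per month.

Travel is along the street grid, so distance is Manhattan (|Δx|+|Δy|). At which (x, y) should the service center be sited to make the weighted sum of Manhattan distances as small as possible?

Manhattan distance separates: Σwᵢ(|x−xᵢ|+|y−yᵢ|) = Σwᵢ|x−xᵢ| + Σwᵢ|y−yᵢ|, so x and y are optimised independently as 1-D weighted medians.
Total weight W = 317; half = 158.5.
x-coordinate, sorted with cumulative weight:
  x=0 (Beta, w=90) cum 90
  x=6 (Gamma, w=60) cum 150
  x=13 (Zeta, w=35) cum 185  ← median
  x=17 (Alpha, w=2) cum 187
  x=17 (Epsilon, w=30) cum 217
  x=22 (Delta, w=100) cum 317
⇒ x* = 13
y-coordinate, sorted with cumulative weight:
  y=1 (Alpha, w=2) cum 2
  y=2 (Zeta, w=35) cum 37
  y=10 (Epsilon, w=30) cum 67
  y=16 (Beta, w=90) cum 157
  y=24 (Delta, w=100) cum 257  ← median
  y=25 (Gamma, w=60) cum 317
⇒ y* = 24

(13, 24)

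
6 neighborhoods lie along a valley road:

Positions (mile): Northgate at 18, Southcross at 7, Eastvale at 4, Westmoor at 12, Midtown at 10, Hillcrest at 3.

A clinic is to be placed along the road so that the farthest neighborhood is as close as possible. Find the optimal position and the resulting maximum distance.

The 1-center on a line is the midpoint of the two extreme points: leftmost at 3, rightmost at 18.
Optimal location = (3 + 18)/2 = 10.5; maximum distance = (18 − 3)/2 = 7.5.

location 10.5, max distance 7.5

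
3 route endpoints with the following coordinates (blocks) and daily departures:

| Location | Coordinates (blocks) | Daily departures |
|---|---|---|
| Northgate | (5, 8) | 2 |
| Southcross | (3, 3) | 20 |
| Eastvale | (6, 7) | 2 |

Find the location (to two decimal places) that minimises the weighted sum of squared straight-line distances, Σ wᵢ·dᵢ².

(3.42, 3.75)

The minimiser of Σwᵢ‖p−pᵢ‖² is the weighted centroid p* = (Σwᵢpᵢ)/(Σwᵢ).
Σwᵢ = 24.
Σwᵢxᵢ = 2·5 + 20·3 + 2·6 = 82.
Σwᵢyᵢ = 2·8 + 20·3 + 2·7 = 90.
x* = 82/24 = 3.42, y* = 90/24 = 3.75.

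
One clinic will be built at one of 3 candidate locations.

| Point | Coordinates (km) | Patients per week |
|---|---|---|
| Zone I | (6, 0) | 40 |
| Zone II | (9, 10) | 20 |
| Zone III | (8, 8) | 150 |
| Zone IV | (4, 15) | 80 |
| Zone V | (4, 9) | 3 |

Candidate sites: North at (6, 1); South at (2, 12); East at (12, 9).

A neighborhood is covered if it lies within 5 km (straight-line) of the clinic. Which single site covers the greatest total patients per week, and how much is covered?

Coverage radius r = 5 km; a point is covered iff (Δx)²+(Δy)² ≤ 5² = 25.
  North (6, 1): covers {Zone I} → 40
  South (2, 12): covers {Zone IV, Zone V} → 83
  East (12, 9): covers {Zone II, Zone III} → 170
Maximum coverage at East: 170 patients per week.

East, covering 170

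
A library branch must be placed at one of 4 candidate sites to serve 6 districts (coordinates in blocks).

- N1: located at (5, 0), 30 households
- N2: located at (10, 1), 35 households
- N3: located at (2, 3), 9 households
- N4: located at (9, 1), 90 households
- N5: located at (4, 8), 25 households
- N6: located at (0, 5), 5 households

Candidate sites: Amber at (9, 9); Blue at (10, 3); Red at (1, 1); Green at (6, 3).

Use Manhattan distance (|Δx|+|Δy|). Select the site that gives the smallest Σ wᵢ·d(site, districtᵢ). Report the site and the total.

Total weighted distance at each candidate:
  Amber (9, 9): total = 1757
  Blue (10, 3): total = 987
  Red (1, 1): total = 1487
  Green (6, 3): total = 1031
Minimum is at Blue with total 987 blocks.

Blue, total 987 blocks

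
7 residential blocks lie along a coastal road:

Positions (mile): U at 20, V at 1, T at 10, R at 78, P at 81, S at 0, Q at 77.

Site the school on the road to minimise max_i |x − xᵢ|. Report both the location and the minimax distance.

The 1-center on a line is the midpoint of the two extreme points: leftmost at 0, rightmost at 81.
Optimal location = (0 + 81)/2 = 40.5; maximum distance = (81 − 0)/2 = 40.5.

location 40.5, max distance 40.5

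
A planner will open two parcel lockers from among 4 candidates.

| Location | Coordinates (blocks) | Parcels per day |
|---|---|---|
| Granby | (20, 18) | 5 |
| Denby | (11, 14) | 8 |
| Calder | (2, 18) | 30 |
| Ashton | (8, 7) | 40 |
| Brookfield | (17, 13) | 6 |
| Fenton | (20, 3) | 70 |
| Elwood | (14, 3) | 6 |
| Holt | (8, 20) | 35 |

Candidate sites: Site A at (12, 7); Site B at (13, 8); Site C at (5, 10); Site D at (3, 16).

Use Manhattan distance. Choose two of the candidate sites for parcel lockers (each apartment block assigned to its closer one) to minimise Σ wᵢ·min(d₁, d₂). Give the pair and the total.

{Site A, Site D}, total 1666

Evaluate every pair (each demand assigned to the nearer of the two):
  {Site A, Site D}: total = 1666
  {Site B, Site D}: total = 1724
  {Site A, Site C}: total = 2046
  {Site B, Site C}: total = 2104
  {Site A, Site B}: total = 2464
  {Site C, Site D}: total = 2546
Best pair: {Site A, Site D} with total 1666.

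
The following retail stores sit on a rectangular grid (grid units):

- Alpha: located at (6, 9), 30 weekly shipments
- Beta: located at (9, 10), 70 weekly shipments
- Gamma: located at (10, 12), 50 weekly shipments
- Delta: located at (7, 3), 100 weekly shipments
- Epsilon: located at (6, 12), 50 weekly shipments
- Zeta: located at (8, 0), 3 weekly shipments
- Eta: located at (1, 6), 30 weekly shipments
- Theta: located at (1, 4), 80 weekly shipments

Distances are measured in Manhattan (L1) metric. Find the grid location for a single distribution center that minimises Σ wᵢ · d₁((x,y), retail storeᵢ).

Manhattan distance separates: Σwᵢ(|x−xᵢ|+|y−yᵢ|) = Σwᵢ|x−xᵢ| + Σwᵢ|y−yᵢ|, so x and y are optimised independently as 1-D weighted medians.
Total weight W = 413; half = 206.5.
x-coordinate, sorted with cumulative weight:
  x=1 (Eta, w=30) cum 30
  x=1 (Theta, w=80) cum 110
  x=6 (Alpha, w=30) cum 140
  x=6 (Epsilon, w=50) cum 190
  x=7 (Delta, w=100) cum 290  ← median
  x=8 (Zeta, w=3) cum 293
  x=9 (Beta, w=70) cum 363
  x=10 (Gamma, w=50) cum 413
⇒ x* = 7
y-coordinate, sorted with cumulative weight:
  y=0 (Zeta, w=3) cum 3
  y=3 (Delta, w=100) cum 103
  y=4 (Theta, w=80) cum 183
  y=6 (Eta, w=30) cum 213  ← median
  y=9 (Alpha, w=30) cum 243
  y=10 (Beta, w=70) cum 313
  y=12 (Gamma, w=50) cum 363
  y=12 (Epsilon, w=50) cum 413
⇒ y* = 6

(7, 6)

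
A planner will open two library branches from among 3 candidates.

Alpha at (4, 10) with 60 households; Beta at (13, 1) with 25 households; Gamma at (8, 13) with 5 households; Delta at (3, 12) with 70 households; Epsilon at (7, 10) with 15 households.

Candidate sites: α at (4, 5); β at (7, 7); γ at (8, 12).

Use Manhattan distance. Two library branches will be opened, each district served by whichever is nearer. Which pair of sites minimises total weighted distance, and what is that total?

{α, γ}, total 1025

Evaluate every pair (each demand assigned to the nearer of the two):
  {α, γ}: total = 1025
  {β, γ}: total = 1060
  {α, β}: total = 1240
Best pair: {α, γ} with total 1025.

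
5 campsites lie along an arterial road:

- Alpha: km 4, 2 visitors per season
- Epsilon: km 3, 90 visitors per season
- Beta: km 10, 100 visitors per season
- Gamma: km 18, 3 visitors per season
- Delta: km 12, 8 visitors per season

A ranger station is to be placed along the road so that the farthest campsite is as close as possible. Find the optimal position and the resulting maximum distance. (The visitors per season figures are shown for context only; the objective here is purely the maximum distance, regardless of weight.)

location 10.5, max distance 7.5

The 1-center on a line is the midpoint of the two extreme points: leftmost at 3, rightmost at 18.
Optimal location = (3 + 18)/2 = 10.5; maximum distance = (18 − 3)/2 = 7.5.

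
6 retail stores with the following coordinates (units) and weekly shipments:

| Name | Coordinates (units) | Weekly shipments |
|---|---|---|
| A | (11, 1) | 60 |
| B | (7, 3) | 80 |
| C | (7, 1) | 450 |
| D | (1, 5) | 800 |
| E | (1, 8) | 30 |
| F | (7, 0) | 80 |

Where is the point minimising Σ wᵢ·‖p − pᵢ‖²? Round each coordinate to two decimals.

The minimiser of Σwᵢ‖p−pᵢ‖² is the weighted centroid p* = (Σwᵢpᵢ)/(Σwᵢ).
Σwᵢ = 1500.
Σwᵢxᵢ = 60·11 + 80·7 + 450·7 + 800·1 + 30·1 + 80·7 = 5760.
Σwᵢyᵢ = 60·1 + 80·3 + 450·1 + 800·5 + 30·8 + 80·0 = 4990.
x* = 5760/1500 = 3.84, y* = 4990/1500 = 3.33.

(3.84, 3.33)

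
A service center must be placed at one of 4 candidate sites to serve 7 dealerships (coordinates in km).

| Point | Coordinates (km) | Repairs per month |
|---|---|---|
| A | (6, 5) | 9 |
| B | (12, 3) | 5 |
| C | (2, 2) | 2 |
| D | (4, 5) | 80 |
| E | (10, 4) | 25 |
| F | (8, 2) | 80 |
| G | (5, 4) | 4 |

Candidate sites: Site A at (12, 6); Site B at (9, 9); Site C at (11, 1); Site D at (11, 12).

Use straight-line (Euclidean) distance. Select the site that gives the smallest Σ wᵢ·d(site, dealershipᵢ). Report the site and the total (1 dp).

Total weighted distance at each candidate:
  Site A (12, 6): total = 1288.6
  Site B (9, 9): total = 1329.4
  Site C (11, 1): total = 1090.8
  Site D (11, 12): total = 2018.3
Minimum is at Site C with total 1090.8 km.

Site C, total 1090.8 km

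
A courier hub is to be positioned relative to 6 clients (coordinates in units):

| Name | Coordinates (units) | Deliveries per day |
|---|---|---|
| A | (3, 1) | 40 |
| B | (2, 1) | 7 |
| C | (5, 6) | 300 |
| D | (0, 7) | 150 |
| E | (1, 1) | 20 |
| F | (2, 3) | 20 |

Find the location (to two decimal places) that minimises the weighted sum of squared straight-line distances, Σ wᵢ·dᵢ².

(3.15, 5.54)

The minimiser of Σwᵢ‖p−pᵢ‖² is the weighted centroid p* = (Σwᵢpᵢ)/(Σwᵢ).
Σwᵢ = 537.
Σwᵢxᵢ = 40·3 + 7·2 + 300·5 + 150·0 + 20·1 + 20·2 = 1694.
Σwᵢyᵢ = 40·1 + 7·1 + 300·6 + 150·7 + 20·1 + 20·3 = 2977.
x* = 1694/537 = 3.15, y* = 2977/537 = 5.54.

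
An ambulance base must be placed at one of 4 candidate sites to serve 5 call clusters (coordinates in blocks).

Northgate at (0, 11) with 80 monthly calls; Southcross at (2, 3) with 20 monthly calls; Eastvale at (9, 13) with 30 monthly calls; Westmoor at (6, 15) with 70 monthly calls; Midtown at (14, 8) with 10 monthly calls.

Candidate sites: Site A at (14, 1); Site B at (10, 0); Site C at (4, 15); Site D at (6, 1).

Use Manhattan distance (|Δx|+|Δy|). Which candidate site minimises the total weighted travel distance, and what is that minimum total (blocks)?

Total weighted distance at each candidate:
  Site A (14, 1): total = 4320
  Site B (10, 0): total = 3770
  Site C (4, 15): total = 1440
  Site D (6, 1): total = 2980
Minimum is at Site C with total 1440 blocks.

Site C, total 1440 blocks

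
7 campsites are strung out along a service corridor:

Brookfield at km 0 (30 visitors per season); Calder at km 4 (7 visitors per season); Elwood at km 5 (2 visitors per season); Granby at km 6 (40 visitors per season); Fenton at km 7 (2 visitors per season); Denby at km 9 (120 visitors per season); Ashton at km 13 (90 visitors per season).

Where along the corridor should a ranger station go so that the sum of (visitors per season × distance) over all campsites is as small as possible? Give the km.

For a sum of weighted absolute distances on a line, the optimum is the weighted median (not the mean). Total weight W = 291; half-weight = 145.5.
Sort by position and accumulate weight:
  km 0 (Brookfield, w=30) → cum 30
  km 4 (Calder, w=7) → cum 37
  km 5 (Elwood, w=2) → cum 39
  km 6 (Granby, w=40) → cum 79
  km 7 (Fenton, w=2) → cum 81
  km 9 (Denby, w=120) → cum 201  ≥ 145.5 → median here
  km 13 (Ashton, w=90) → cum 291
Optimal location: km 9.

x = 9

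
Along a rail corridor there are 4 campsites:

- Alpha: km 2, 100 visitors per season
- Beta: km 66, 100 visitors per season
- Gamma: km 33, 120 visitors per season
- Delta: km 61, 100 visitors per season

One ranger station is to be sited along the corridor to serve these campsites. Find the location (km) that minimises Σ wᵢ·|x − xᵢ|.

For a sum of weighted absolute distances on a line, the optimum is the weighted median (not the mean). Total weight W = 420; half-weight = 210.
Sort by position and accumulate weight:
  km 2 (Alpha, w=100) → cum 100
  km 33 (Gamma, w=120) → cum 220  ≥ 210 → median here
  km 61 (Delta, w=100) → cum 320
  km 66 (Beta, w=100) → cum 420
Optimal location: km 33.

x = 33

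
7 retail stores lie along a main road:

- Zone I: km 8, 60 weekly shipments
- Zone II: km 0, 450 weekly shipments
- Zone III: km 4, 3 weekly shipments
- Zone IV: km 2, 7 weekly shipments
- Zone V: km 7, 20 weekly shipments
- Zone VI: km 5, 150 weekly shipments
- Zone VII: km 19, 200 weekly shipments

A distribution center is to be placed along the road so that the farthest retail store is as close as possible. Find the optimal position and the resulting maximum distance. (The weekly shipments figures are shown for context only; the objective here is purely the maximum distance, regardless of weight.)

location 9.5, max distance 9.5

The 1-center on a line is the midpoint of the two extreme points: leftmost at 0, rightmost at 19.
Optimal location = (0 + 19)/2 = 9.5; maximum distance = (19 − 0)/2 = 9.5.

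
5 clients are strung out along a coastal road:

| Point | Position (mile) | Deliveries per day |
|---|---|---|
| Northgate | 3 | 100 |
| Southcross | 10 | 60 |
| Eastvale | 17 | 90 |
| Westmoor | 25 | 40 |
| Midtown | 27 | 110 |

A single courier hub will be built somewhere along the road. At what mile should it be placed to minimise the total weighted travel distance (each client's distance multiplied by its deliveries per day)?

For a sum of weighted absolute distances on a line, the optimum is the weighted median (not the mean). Total weight W = 400; half-weight = 200.
Sort by position and accumulate weight:
  mile 3 (Northgate, w=100) → cum 100
  mile 10 (Southcross, w=60) → cum 160
  mile 17 (Eastvale, w=90) → cum 250  ≥ 200 → median here
  mile 25 (Westmoor, w=40) → cum 290
  mile 27 (Midtown, w=110) → cum 400
Optimal location: mile 17.

x = 17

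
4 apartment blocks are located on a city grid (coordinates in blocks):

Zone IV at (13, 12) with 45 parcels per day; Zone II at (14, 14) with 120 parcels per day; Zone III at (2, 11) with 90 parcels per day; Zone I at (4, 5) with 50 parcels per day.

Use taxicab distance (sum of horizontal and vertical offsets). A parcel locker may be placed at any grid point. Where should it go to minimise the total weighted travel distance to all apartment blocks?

(13, 12)

Manhattan distance separates: Σwᵢ(|x−xᵢ|+|y−yᵢ|) = Σwᵢ|x−xᵢ| + Σwᵢ|y−yᵢ|, so x and y are optimised independently as 1-D weighted medians.
Total weight W = 305; half = 152.5.
x-coordinate, sorted with cumulative weight:
  x=2 (Zone III, w=90) cum 90
  x=4 (Zone I, w=50) cum 140
  x=13 (Zone IV, w=45) cum 185  ← median
  x=14 (Zone II, w=120) cum 305
⇒ x* = 13
y-coordinate, sorted with cumulative weight:
  y=5 (Zone I, w=50) cum 50
  y=11 (Zone III, w=90) cum 140
  y=12 (Zone IV, w=45) cum 185  ← median
  y=14 (Zone II, w=120) cum 305
⇒ y* = 12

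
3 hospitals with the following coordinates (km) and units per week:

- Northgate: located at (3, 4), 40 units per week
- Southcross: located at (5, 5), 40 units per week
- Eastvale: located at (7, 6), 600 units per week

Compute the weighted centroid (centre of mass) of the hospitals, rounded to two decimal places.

The minimiser of Σwᵢ‖p−pᵢ‖² is the weighted centroid p* = (Σwᵢpᵢ)/(Σwᵢ).
Σwᵢ = 680.
Σwᵢxᵢ = 40·3 + 40·5 + 600·7 = 4520.
Σwᵢyᵢ = 40·4 + 40·5 + 600·6 = 3960.
x* = 4520/680 = 6.65, y* = 3960/680 = 5.82.

(6.65, 5.82)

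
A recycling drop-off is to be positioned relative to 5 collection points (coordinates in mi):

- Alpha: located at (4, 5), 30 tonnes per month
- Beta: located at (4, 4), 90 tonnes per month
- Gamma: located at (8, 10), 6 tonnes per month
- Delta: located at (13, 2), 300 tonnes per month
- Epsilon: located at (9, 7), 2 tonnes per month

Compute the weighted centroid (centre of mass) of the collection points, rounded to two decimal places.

The minimiser of Σwᵢ‖p−pᵢ‖² is the weighted centroid p* = (Σwᵢpᵢ)/(Σwᵢ).
Σwᵢ = 428.
Σwᵢxᵢ = 30·4 + 90·4 + 6·8 + 300·13 + 2·9 = 4446.
Σwᵢyᵢ = 30·5 + 90·4 + 6·10 + 300·2 + 2·7 = 1184.
x* = 4446/428 = 10.39, y* = 1184/428 = 2.77.

(10.39, 2.77)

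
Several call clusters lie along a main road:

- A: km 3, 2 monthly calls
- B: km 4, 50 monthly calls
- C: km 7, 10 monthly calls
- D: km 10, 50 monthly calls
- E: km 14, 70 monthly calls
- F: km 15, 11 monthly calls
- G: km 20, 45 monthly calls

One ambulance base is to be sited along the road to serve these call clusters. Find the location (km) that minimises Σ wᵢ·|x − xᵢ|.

x = 14

For a sum of weighted absolute distances on a line, the optimum is the weighted median (not the mean). Total weight W = 238; half-weight = 119.
Sort by position and accumulate weight:
  km 3 (A, w=2) → cum 2
  km 4 (B, w=50) → cum 52
  km 7 (C, w=10) → cum 62
  km 10 (D, w=50) → cum 112
  km 14 (E, w=70) → cum 182  ≥ 119 → median here
  km 15 (F, w=11) → cum 193
  km 20 (G, w=45) → cum 238
Optimal location: km 14.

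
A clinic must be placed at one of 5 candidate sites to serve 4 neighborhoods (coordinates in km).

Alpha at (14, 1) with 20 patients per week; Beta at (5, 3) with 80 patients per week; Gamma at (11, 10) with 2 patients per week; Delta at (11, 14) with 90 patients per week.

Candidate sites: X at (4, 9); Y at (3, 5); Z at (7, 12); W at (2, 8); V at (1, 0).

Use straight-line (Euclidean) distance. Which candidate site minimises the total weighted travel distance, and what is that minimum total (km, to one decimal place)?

Z, total 1409.8 km

Total weighted distance at each candidate:
  X (4, 9): total = 1531.1
  Y (3, 5): total = 1563.0
  Z (7, 12): total = 1409.8
  W (2, 8): total = 1736.3
  V (1, 0): total = 2237.5
Minimum is at Z with total 1409.8 km.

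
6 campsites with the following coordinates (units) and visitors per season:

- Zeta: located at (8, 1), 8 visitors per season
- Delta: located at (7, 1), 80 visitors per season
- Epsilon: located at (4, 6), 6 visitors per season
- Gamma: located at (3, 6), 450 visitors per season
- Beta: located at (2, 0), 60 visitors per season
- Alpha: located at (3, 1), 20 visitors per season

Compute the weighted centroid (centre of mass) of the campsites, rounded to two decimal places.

The minimiser of Σwᵢ‖p−pᵢ‖² is the weighted centroid p* = (Σwᵢpᵢ)/(Σwᵢ).
Σwᵢ = 624.
Σwᵢxᵢ = 8·8 + 80·7 + 6·4 + 450·3 + 60·2 + 20·3 = 2178.
Σwᵢyᵢ = 8·1 + 80·1 + 6·6 + 450·6 + 60·0 + 20·1 = 2844.
x* = 2178/624 = 3.49, y* = 2844/624 = 4.56.

(3.49, 4.56)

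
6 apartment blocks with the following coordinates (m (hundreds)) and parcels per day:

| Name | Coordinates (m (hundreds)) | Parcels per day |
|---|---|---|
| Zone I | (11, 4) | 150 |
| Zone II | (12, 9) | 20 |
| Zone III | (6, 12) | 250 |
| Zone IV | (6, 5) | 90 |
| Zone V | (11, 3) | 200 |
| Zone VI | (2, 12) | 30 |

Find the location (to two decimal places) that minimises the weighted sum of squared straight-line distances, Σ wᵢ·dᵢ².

The minimiser of Σwᵢ‖p−pᵢ‖² is the weighted centroid p* = (Σwᵢpᵢ)/(Σwᵢ).
Σwᵢ = 740.
Σwᵢxᵢ = 150·11 + 20·12 + 250·6 + 90·6 + 200·11 + 30·2 = 6190.
Σwᵢyᵢ = 150·4 + 20·9 + 250·12 + 90·5 + 200·3 + 30·12 = 5190.
x* = 6190/740 = 8.36, y* = 5190/740 = 7.01.

(8.36, 7.01)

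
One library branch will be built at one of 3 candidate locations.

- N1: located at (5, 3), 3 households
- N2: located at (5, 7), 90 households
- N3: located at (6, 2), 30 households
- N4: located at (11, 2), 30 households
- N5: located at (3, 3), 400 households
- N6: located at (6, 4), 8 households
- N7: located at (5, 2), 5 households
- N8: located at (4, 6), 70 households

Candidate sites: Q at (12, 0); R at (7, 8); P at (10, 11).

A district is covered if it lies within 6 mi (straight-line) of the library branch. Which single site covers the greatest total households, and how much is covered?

R, covering 171

Coverage radius r = 6 mi; a point is covered iff (Δx)²+(Δy)² ≤ 6² = 36.
  Q (12, 0): covers {N4} → 30
  R (7, 8): covers {N1, N2, N6, N8} → 171
  P (10, 11): covers {none} → 0
Maximum coverage at R: 171 households.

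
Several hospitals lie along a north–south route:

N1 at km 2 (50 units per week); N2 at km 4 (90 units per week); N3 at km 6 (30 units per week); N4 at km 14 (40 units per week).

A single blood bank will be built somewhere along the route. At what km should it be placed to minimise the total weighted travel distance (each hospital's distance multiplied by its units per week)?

For a sum of weighted absolute distances on a line, the optimum is the weighted median (not the mean). Total weight W = 210; half-weight = 105.
Sort by position and accumulate weight:
  km 2 (N1, w=50) → cum 50
  km 4 (N2, w=90) → cum 140  ≥ 105 → median here
  km 6 (N3, w=30) → cum 170
  km 14 (N4, w=40) → cum 210
Optimal location: km 4.

x = 4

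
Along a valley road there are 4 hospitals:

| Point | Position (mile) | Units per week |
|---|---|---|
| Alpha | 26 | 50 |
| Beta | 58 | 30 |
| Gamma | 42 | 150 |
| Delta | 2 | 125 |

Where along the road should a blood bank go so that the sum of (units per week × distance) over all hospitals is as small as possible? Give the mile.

For a sum of weighted absolute distances on a line, the optimum is the weighted median (not the mean). Total weight W = 355; half-weight = 177.5.
Sort by position and accumulate weight:
  mile 2 (Delta, w=125) → cum 125
  mile 26 (Alpha, w=50) → cum 175
  mile 42 (Gamma, w=150) → cum 325  ≥ 177.5 → median here
  mile 58 (Beta, w=30) → cum 355
Optimal location: mile 42.

x = 42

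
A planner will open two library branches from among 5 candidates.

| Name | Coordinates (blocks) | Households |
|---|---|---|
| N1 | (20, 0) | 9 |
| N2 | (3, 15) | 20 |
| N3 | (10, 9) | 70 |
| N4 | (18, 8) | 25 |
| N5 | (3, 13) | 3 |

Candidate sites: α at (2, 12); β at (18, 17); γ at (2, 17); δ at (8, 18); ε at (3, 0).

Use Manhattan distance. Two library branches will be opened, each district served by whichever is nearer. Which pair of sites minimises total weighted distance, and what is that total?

{α, β}, total 1252

Evaluate every pair (each demand assigned to the nearer of the two):
  {α, β}: total = 1252
  {β, δ}: total = 1356
  {α, ε}: total = 1509
  {β, γ}: total = 1591
  {α, γ}: total = 1606
  {δ, ε}: total = 1613
  {γ, δ}: total = 1615
  {α, δ}: total = 1626
  {β, ε}: total = 1837
  {γ, ε}: total = 1923
Best pair: {α, β} with total 1252.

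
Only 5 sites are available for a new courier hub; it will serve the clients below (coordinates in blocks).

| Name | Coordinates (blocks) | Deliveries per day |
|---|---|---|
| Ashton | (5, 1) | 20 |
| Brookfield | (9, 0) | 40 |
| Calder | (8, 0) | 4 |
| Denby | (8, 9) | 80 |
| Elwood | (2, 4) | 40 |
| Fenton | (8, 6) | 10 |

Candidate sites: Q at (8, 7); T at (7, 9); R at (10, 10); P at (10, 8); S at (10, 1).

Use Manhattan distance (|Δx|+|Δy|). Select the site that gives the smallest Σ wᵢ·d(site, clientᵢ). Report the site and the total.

Q, total 1058 blocks

Total weighted distance at each candidate:
  Q (8, 7): total = 1058
  T (7, 9): total = 1200
  R (10, 10): total = 1628
  P (10, 8): total = 1400
  S (10, 1): total = 1502
Minimum is at Q with total 1058 blocks.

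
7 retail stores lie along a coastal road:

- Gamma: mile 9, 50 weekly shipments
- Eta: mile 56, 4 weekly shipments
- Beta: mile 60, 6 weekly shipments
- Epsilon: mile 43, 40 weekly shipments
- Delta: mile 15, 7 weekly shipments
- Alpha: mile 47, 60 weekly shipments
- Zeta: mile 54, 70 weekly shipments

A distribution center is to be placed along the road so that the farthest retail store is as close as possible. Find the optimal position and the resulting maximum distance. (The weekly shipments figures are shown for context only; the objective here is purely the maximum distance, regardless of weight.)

location 34.5, max distance 25.5

The 1-center on a line is the midpoint of the two extreme points: leftmost at 9, rightmost at 60.
Optimal location = (9 + 60)/2 = 34.5; maximum distance = (60 − 9)/2 = 25.5.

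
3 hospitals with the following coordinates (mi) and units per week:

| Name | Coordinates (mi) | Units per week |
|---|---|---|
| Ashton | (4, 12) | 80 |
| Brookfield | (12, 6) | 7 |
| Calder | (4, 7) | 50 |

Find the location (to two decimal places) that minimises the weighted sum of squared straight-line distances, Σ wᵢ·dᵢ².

(4.41, 9.87)

The minimiser of Σwᵢ‖p−pᵢ‖² is the weighted centroid p* = (Σwᵢpᵢ)/(Σwᵢ).
Σwᵢ = 137.
Σwᵢxᵢ = 80·4 + 7·12 + 50·4 = 604.
Σwᵢyᵢ = 80·12 + 7·6 + 50·7 = 1352.
x* = 604/137 = 4.41, y* = 1352/137 = 9.87.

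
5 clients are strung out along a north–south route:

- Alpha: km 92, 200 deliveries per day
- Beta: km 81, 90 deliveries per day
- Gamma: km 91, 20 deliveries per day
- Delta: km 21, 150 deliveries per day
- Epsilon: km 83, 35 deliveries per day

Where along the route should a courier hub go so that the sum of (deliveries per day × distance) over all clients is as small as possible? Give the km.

x = 83

For a sum of weighted absolute distances on a line, the optimum is the weighted median (not the mean). Total weight W = 495; half-weight = 247.5.
Sort by position and accumulate weight:
  km 21 (Delta, w=150) → cum 150
  km 81 (Beta, w=90) → cum 240
  km 83 (Epsilon, w=35) → cum 275  ≥ 247.5 → median here
  km 91 (Gamma, w=20) → cum 295
  km 92 (Alpha, w=200) → cum 495
Optimal location: km 83.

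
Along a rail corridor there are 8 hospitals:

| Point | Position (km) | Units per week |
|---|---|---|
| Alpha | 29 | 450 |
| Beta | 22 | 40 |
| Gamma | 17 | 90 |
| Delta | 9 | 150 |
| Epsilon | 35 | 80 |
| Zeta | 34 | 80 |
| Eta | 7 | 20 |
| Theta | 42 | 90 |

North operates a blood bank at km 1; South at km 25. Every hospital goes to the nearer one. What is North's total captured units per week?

170

The indifferent point is the midpoint (1+25)/2 = 13; hospitals left of it (closer to North at 1) go to North, those right go to South.
  Eta at 7 (w=20) → North
  Delta at 9 (w=150) → North
  Gamma at 17 (w=90) → South
  Beta at 22 (w=40) → South
  Alpha at 29 (w=450) → South
  Zeta at 34 (w=80) → South
  Epsilon at 35 (w=80) → South
  Theta at 42 (w=90) → South
North captures 170; South captures 830.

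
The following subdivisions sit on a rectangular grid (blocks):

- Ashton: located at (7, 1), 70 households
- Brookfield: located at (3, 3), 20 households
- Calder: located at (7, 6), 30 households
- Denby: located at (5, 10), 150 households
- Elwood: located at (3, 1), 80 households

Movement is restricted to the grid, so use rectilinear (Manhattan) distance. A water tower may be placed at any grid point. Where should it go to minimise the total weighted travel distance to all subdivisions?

(5, 6)

Manhattan distance separates: Σwᵢ(|x−xᵢ|+|y−yᵢ|) = Σwᵢ|x−xᵢ| + Σwᵢ|y−yᵢ|, so x and y are optimised independently as 1-D weighted medians.
Total weight W = 350; half = 175.
x-coordinate, sorted with cumulative weight:
  x=3 (Brookfield, w=20) cum 20
  x=3 (Elwood, w=80) cum 100
  x=5 (Denby, w=150) cum 250  ← median
  x=7 (Ashton, w=70) cum 320
  x=7 (Calder, w=30) cum 350
⇒ x* = 5
y-coordinate, sorted with cumulative weight:
  y=1 (Ashton, w=70) cum 70
  y=1 (Elwood, w=80) cum 150
  y=3 (Brookfield, w=20) cum 170
  y=6 (Calder, w=30) cum 200  ← median
  y=10 (Denby, w=150) cum 350
⇒ y* = 6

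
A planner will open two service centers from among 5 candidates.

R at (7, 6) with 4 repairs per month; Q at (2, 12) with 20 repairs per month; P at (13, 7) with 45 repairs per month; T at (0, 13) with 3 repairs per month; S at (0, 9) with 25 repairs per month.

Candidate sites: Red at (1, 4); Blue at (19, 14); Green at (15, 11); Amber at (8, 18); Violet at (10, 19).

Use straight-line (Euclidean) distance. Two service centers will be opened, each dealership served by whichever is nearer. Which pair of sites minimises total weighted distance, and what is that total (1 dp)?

Evaluate every pair (each demand assigned to the nearer of the two):
  {Red, Green}: total = 542.4
  {Green, Amber}: total = 738.0
  {Red, Blue}: total = 756.1
  {Green, Violet}: total = 840.1
  {Red, Amber}: total = 884.9
  {Red, Violet}: total = 897.8
  {Blue, Green}: total = 923.5
  {Blue, Amber}: total = 962.1
  {Blue, Violet}: total = 1069.4
  {Amber, Violet}: total = 1091.0
Best pair: {Red, Green} with total 542.4.

{Red, Green}, total 542.4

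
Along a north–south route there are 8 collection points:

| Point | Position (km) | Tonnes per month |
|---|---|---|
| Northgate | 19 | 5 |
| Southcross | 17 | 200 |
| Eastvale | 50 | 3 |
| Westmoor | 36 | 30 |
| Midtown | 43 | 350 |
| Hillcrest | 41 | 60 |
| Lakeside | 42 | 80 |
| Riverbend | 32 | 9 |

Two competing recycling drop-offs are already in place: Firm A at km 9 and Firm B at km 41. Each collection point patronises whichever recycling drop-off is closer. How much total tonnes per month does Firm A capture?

The indifferent point is the midpoint (9+41)/2 = 25; collection points left of it (closer to Firm A at 9) go to Firm A, those right go to Firm B.
  Southcross at 17 (w=200) → Firm A
  Northgate at 19 (w=5) → Firm A
  Riverbend at 32 (w=9) → Firm B
  Westmoor at 36 (w=30) → Firm B
  Hillcrest at 41 (w=60) → Firm B
  Lakeside at 42 (w=80) → Firm B
  Midtown at 43 (w=350) → Firm B
  Eastvale at 50 (w=3) → Firm B
Firm A captures 205; Firm B captures 532.

205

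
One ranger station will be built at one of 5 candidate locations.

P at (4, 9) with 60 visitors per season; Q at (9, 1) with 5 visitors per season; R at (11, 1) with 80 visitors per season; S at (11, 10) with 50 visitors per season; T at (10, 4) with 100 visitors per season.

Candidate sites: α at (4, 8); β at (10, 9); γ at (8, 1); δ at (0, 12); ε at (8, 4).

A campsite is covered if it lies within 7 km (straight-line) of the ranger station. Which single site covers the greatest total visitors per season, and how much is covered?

Coverage radius r = 7 km; a point is covered iff (Δx)²+(Δy)² ≤ 7² = 49.
  α (4, 8): covers {P} → 60
  β (10, 9): covers {P, S, T} → 210
  γ (8, 1): covers {Q, R, T} → 185
  δ (0, 12): covers {P} → 60
  ε (8, 4): covers {P, Q, R, S, T} → 295
Maximum coverage at ε: 295 visitors per season.

ε, covering 295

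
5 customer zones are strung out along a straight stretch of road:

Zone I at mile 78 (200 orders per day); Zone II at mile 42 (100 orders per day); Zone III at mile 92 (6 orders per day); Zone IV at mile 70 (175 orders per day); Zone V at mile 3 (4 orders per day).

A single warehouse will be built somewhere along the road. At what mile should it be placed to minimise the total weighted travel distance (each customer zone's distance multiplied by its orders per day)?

x = 70

For a sum of weighted absolute distances on a line, the optimum is the weighted median (not the mean). Total weight W = 485; half-weight = 242.5.
Sort by position and accumulate weight:
  mile 3 (Zone V, w=4) → cum 4
  mile 42 (Zone II, w=100) → cum 104
  mile 70 (Zone IV, w=175) → cum 279  ≥ 242.5 → median here
  mile 78 (Zone I, w=200) → cum 479
  mile 92 (Zone III, w=6) → cum 485
Optimal location: mile 70.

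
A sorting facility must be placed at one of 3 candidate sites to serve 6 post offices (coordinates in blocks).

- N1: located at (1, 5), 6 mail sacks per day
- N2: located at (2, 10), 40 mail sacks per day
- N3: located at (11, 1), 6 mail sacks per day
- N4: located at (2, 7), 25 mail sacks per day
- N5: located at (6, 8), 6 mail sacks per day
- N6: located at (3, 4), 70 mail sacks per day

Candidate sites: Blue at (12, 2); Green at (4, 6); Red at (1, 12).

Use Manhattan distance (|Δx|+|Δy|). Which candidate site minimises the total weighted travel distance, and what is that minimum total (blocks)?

Green, total 645 blocks

Total weighted distance at each candidate:
  Blue (12, 2): total = 2033
  Green (4, 6): total = 645
  Red (1, 12): total = 1192
Minimum is at Green with total 645 blocks.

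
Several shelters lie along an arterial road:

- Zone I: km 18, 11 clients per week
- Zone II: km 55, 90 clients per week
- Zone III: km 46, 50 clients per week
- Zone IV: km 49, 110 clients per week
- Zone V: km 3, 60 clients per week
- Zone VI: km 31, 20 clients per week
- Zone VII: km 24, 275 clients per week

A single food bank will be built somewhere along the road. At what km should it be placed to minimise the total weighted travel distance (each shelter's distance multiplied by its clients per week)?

For a sum of weighted absolute distances on a line, the optimum is the weighted median (not the mean). Total weight W = 616; half-weight = 308.
Sort by position and accumulate weight:
  km 3 (Zone V, w=60) → cum 60
  km 18 (Zone I, w=11) → cum 71
  km 24 (Zone VII, w=275) → cum 346  ≥ 308 → median here
  km 31 (Zone VI, w=20) → cum 366
  km 46 (Zone III, w=50) → cum 416
  km 49 (Zone IV, w=110) → cum 526
  km 55 (Zone II, w=90) → cum 616
Optimal location: km 24.

x = 24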